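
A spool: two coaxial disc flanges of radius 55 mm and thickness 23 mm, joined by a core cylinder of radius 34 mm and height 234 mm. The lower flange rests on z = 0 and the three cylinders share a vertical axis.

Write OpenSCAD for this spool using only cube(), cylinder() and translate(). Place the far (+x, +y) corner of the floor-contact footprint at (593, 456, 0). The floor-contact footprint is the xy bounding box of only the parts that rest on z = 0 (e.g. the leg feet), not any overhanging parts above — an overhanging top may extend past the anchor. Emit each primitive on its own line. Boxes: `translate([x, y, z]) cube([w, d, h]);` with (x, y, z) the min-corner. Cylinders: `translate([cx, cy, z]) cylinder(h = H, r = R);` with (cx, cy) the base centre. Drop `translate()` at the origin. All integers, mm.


translate([538, 401, 0]) cylinder(h = 23, r = 55);
translate([538, 401, 23]) cylinder(h = 234, r = 34);
translate([538, 401, 257]) cylinder(h = 23, r = 55);


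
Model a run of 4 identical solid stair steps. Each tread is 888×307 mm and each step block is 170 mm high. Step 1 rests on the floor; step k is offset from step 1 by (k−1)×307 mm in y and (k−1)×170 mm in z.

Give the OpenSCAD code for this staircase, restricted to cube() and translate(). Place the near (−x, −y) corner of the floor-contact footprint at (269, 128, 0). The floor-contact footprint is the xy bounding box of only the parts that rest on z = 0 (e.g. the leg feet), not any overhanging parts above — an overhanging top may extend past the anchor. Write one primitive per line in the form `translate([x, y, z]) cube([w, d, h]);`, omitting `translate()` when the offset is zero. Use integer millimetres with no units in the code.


translate([269, 128, 0]) cube([888, 307, 170]);
translate([269, 435, 170]) cube([888, 307, 170]);
translate([269, 742, 340]) cube([888, 307, 170]);
translate([269, 1049, 510]) cube([888, 307, 170]);


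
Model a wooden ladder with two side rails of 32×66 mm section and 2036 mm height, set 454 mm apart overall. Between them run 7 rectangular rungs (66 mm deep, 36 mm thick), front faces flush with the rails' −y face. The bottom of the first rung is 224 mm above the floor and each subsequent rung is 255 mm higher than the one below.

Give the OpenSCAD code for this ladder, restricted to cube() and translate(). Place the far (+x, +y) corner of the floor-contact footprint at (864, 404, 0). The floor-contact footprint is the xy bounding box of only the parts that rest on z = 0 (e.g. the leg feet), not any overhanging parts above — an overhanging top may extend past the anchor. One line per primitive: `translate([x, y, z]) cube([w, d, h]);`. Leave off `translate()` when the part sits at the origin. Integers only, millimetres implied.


translate([410, 338, 0]) cube([32, 66, 2036]);
translate([832, 338, 0]) cube([32, 66, 2036]);
translate([442, 338, 224]) cube([390, 66, 36]);
translate([442, 338, 479]) cube([390, 66, 36]);
translate([442, 338, 734]) cube([390, 66, 36]);
translate([442, 338, 989]) cube([390, 66, 36]);
translate([442, 338, 1244]) cube([390, 66, 36]);
translate([442, 338, 1499]) cube([390, 66, 36]);
translate([442, 338, 1754]) cube([390, 66, 36]);


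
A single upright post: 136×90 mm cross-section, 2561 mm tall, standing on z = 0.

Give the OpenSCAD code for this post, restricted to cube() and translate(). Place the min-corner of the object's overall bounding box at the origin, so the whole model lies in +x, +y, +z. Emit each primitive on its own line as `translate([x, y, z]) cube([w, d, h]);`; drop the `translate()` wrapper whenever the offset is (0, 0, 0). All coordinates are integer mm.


cube([136, 90, 2561]);


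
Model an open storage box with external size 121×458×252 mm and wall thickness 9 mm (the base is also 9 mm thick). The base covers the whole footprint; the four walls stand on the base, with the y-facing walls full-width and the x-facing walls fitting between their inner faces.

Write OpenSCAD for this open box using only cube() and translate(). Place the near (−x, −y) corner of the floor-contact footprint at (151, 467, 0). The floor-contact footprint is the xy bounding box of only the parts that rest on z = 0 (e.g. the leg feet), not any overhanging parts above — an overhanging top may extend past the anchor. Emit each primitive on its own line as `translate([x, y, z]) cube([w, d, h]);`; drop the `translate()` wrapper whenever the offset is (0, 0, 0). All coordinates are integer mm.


translate([151, 467, 0]) cube([121, 458, 9]);
translate([151, 467, 9]) cube([121, 9, 243]);
translate([151, 916, 9]) cube([121, 9, 243]);
translate([151, 476, 9]) cube([9, 440, 243]);
translate([263, 476, 9]) cube([9, 440, 243]);


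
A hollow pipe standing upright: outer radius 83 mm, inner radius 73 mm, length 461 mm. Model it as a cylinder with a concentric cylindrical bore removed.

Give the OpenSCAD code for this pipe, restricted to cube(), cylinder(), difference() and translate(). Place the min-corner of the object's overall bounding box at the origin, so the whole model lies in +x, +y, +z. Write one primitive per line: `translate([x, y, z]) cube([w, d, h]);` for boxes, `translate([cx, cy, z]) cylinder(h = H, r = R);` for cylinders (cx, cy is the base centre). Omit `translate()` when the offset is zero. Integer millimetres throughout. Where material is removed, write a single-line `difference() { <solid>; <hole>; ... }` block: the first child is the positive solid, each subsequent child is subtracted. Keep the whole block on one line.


difference() { translate([83, 83, 0]) cylinder(h = 461, r = 83); translate([83, 83, 0]) cylinder(h = 461, r = 73); }


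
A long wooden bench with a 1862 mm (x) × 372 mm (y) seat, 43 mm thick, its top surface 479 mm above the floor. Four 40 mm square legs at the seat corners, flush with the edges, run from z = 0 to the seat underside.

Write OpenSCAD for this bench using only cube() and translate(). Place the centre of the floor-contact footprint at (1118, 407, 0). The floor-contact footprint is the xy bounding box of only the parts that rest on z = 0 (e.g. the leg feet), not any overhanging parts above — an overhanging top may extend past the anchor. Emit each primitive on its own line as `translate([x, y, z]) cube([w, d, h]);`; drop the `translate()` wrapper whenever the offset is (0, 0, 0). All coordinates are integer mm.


// leg_h = 479 − 43 = 436
translate([187, 221, 436]) cube([1862, 372, 43]);
translate([187, 221, 0]) cube([40, 40, 436]);
translate([187, 553, 0]) cube([40, 40, 436]);
translate([2009, 221, 0]) cube([40, 40, 436]);
translate([2009, 553, 0]) cube([40, 40, 436]);


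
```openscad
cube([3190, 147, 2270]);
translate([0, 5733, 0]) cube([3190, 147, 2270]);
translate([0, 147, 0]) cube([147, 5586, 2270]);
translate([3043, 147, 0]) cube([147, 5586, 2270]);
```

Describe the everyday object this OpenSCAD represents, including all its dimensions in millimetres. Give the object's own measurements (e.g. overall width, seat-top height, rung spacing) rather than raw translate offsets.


The wall frame of a small rectangular building: four walls, each 2270 mm tall and 147 mm thick, enclosing a footprint 3190 mm (x) by 5880 mm (y) outside-to-outside, with no floor or roof. The front and back walls (the −y and +y sides) span the full width; the two side walls fit between them.


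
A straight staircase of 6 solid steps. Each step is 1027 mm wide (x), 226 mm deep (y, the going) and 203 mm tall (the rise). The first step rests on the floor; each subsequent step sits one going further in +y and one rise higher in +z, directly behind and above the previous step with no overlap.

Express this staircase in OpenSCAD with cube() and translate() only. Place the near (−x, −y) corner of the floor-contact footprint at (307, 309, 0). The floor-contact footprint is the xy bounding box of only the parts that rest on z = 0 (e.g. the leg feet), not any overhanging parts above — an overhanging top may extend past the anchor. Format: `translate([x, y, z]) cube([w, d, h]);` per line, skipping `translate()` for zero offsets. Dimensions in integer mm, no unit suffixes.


translate([307, 309, 0]) cube([1027, 226, 203]);
translate([307, 535, 203]) cube([1027, 226, 203]);
translate([307, 761, 406]) cube([1027, 226, 203]);
translate([307, 987, 609]) cube([1027, 226, 203]);
translate([307, 1213, 812]) cube([1027, 226, 203]);
translate([307, 1439, 1015]) cube([1027, 226, 203]);


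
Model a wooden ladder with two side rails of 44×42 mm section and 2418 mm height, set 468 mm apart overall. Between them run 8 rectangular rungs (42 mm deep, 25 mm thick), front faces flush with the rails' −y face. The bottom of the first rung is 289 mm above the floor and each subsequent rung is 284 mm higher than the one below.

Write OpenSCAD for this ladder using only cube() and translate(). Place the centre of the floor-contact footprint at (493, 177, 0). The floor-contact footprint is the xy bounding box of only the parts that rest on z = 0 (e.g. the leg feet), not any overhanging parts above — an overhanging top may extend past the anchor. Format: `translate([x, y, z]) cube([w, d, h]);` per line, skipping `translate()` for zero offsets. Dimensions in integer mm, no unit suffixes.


// rung span = 468 - 2*44 = 380
// rung[k] z = 289 + k*284
translate([259, 156, 0]) cube([44, 42, 2418]);
translate([683, 156, 0]) cube([44, 42, 2418]);
translate([303, 156, 289]) cube([380, 42, 25]);
translate([303, 156, 573]) cube([380, 42, 25]);
translate([303, 156, 857]) cube([380, 42, 25]);
translate([303, 156, 1141]) cube([380, 42, 25]);
translate([303, 156, 1425]) cube([380, 42, 25]);
translate([303, 156, 1709]) cube([380, 42, 25]);
translate([303, 156, 1993]) cube([380, 42, 25]);
translate([303, 156, 2277]) cube([380, 42, 25]);


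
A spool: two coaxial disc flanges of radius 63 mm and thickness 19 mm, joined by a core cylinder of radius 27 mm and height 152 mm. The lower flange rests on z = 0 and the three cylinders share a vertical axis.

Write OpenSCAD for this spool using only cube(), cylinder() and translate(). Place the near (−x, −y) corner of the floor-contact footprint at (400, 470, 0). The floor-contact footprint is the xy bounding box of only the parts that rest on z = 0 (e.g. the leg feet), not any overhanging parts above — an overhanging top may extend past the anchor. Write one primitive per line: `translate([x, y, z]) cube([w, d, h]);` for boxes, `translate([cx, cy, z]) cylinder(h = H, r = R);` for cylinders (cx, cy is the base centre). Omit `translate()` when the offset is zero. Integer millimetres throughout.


translate([463, 533, 0]) cylinder(h = 19, r = 63);
translate([463, 533, 19]) cylinder(h = 152, r = 27);
translate([463, 533, 171]) cylinder(h = 19, r = 63);


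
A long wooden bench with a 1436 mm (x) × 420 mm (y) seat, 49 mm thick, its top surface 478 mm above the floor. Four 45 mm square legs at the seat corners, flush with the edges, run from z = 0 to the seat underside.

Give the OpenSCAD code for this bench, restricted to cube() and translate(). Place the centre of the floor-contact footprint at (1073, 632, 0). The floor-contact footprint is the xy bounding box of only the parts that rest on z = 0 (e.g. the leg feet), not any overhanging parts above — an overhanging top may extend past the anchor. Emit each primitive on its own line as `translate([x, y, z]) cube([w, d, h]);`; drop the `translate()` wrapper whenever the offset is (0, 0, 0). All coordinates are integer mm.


translate([355, 422, 429]) cube([1436, 420, 49]);
translate([355, 422, 0]) cube([45, 45, 429]);
translate([355, 797, 0]) cube([45, 45, 429]);
translate([1746, 422, 0]) cube([45, 45, 429]);
translate([1746, 797, 0]) cube([45, 45, 429]);


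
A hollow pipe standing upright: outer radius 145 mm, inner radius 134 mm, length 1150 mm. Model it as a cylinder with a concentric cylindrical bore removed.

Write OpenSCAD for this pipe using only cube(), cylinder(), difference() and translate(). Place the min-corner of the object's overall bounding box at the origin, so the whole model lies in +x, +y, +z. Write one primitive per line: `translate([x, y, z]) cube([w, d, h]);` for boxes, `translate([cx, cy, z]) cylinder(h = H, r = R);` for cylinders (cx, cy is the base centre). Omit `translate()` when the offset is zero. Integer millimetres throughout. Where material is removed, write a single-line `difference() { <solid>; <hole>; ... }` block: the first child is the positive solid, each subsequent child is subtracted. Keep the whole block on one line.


difference() { translate([145, 145, 0]) cylinder(h = 1150, r = 145); translate([145, 145, 0]) cylinder(h = 1150, r = 134); }


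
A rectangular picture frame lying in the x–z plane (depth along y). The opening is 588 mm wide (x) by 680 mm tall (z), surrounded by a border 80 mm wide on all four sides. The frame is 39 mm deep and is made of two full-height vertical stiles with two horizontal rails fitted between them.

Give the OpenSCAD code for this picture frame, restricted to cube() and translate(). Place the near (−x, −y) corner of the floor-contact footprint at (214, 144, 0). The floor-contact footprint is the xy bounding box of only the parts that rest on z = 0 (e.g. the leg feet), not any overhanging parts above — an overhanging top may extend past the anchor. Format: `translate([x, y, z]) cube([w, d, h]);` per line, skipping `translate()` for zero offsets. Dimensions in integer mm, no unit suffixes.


translate([214, 144, 0]) cube([80, 39, 840]);
translate([882, 144, 0]) cube([80, 39, 840]);
translate([294, 144, 0]) cube([588, 39, 80]);
translate([294, 144, 760]) cube([588, 39, 80]);


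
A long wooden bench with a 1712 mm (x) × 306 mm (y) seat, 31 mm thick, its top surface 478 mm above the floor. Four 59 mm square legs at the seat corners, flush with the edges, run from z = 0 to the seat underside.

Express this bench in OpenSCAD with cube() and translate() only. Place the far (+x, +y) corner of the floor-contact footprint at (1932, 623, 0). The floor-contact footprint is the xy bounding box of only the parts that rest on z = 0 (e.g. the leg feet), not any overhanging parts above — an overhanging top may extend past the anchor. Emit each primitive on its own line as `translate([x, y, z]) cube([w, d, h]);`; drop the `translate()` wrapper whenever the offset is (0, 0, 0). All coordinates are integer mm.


translate([220, 317, 447]) cube([1712, 306, 31]);
translate([220, 317, 0]) cube([59, 59, 447]);
translate([220, 564, 0]) cube([59, 59, 447]);
translate([1873, 317, 0]) cube([59, 59, 447]);
translate([1873, 564, 0]) cube([59, 59, 447]);


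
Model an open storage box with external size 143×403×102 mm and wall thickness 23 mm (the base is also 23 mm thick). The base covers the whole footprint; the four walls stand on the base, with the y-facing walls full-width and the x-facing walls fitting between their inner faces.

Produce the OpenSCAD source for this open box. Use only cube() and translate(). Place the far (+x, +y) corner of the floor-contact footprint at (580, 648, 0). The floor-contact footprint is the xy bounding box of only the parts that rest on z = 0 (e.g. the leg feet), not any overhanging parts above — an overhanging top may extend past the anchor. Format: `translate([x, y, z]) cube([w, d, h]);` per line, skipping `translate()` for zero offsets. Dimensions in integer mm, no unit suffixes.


translate([437, 245, 0]) cube([143, 403, 23]);
translate([437, 245, 23]) cube([143, 23, 79]);
translate([437, 625, 23]) cube([143, 23, 79]);
translate([437, 268, 23]) cube([23, 357, 79]);
translate([557, 268, 23]) cube([23, 357, 79]);


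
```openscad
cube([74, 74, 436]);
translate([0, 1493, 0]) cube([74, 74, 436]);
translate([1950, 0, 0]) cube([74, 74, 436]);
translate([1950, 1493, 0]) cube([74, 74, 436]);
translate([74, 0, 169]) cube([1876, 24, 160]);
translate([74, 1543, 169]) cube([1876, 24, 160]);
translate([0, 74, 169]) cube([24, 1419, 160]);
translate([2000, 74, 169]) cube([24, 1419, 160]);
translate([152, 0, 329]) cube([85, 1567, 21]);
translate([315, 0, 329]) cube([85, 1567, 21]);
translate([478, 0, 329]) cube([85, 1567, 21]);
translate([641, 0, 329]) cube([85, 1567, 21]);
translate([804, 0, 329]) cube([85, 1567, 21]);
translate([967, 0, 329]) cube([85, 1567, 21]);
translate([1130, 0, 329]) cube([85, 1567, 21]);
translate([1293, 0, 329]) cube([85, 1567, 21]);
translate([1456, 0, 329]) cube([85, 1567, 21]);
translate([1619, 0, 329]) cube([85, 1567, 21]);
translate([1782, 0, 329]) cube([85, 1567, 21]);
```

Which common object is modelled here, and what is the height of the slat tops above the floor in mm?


A bed frame. The slat-top height is 350 mm.

Four posts, four rails, and a row of slats — a bed frame. Slats sit on the rails at z = 169 + 160 = 329; with slat thickness 21, the top is 350 mm.


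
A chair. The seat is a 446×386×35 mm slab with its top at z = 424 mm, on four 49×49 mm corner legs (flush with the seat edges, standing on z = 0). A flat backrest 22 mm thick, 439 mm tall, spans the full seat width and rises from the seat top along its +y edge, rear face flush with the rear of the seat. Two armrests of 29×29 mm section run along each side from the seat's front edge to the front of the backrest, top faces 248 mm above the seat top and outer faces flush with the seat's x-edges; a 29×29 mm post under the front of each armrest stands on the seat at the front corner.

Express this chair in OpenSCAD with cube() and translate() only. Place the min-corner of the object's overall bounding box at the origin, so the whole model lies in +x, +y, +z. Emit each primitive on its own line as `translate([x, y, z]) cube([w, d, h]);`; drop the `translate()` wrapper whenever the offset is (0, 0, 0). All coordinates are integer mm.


// leg_h = 424 - 35 = 389
// arm post h = 248 - 29 = 219
translate([0, 0, 389]) cube([446, 386, 35]);
cube([49, 49, 389]);
translate([397, 0, 0]) cube([49, 49, 389]);
translate([0, 337, 0]) cube([49, 49, 389]);
translate([397, 337, 0]) cube([49, 49, 389]);
translate([0, 364, 424]) cube([446, 22, 439]);
translate([0, 0, 643]) cube([29, 364, 29]);
translate([417, 0, 643]) cube([29, 364, 29]);
translate([0, 0, 424]) cube([29, 29, 219]);
translate([417, 0, 424]) cube([29, 29, 219]);


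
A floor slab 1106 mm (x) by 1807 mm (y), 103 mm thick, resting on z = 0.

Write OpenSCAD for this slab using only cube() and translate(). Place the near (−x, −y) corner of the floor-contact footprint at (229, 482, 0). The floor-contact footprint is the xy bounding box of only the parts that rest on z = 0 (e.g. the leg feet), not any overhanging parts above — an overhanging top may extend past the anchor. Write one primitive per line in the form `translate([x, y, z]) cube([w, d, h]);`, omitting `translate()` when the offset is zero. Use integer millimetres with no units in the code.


translate([229, 482, 0]) cube([1106, 1807, 103]);


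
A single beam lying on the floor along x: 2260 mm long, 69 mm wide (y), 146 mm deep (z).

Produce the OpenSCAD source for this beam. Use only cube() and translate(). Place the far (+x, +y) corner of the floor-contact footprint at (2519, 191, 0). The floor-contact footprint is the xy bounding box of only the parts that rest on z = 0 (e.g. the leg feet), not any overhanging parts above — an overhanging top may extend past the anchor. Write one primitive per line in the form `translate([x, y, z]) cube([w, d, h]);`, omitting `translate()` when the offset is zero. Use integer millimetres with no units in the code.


translate([259, 122, 0]) cube([2260, 69, 146]);


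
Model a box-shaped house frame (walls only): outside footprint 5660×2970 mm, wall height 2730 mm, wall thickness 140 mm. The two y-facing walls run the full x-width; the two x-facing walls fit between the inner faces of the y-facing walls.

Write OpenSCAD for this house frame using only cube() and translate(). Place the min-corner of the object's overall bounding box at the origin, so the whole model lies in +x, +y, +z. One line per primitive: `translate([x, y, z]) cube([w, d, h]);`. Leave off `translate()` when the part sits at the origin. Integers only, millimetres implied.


cube([5660, 140, 2730]);
translate([0, 2830, 0]) cube([5660, 140, 2730]);
translate([0, 140, 0]) cube([140, 2690, 2730]);
translate([5520, 140, 0]) cube([140, 2690, 2730]);


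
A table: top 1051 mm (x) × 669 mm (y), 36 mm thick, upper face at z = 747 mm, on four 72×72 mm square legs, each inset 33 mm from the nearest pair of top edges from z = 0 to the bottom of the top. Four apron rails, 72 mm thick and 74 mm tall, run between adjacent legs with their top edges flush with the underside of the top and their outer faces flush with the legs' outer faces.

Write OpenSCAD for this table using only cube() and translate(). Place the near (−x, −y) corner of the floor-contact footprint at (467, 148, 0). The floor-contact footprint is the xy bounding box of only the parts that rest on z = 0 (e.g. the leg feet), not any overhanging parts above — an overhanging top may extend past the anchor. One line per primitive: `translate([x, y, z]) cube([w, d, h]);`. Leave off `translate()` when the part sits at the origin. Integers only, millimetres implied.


translate([434, 115, 711]) cube([1051, 669, 36]);
translate([467, 148, 0]) cube([72, 72, 711]);
translate([1380, 148, 0]) cube([72, 72, 711]);
translate([467, 679, 0]) cube([72, 72, 711]);
translate([1380, 679, 0]) cube([72, 72, 711]);
translate([539, 148, 637]) cube([841, 72, 74]);
translate([539, 679, 637]) cube([841, 72, 74]);
translate([467, 220, 637]) cube([72, 459, 74]);
translate([1380, 220, 637]) cube([72, 459, 74]);


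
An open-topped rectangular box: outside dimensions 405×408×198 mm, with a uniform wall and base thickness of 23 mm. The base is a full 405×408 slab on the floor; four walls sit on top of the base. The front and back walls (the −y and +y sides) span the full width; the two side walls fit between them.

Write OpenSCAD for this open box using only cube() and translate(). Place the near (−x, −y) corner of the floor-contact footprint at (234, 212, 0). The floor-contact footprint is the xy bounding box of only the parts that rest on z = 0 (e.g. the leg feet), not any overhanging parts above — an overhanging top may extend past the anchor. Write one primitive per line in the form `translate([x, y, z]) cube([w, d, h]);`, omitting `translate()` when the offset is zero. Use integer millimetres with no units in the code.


translate([234, 212, 0]) cube([405, 408, 23]);
translate([234, 212, 23]) cube([405, 23, 175]);
translate([234, 597, 23]) cube([405, 23, 175]);
translate([234, 235, 23]) cube([23, 362, 175]);
translate([616, 235, 23]) cube([23, 362, 175]);


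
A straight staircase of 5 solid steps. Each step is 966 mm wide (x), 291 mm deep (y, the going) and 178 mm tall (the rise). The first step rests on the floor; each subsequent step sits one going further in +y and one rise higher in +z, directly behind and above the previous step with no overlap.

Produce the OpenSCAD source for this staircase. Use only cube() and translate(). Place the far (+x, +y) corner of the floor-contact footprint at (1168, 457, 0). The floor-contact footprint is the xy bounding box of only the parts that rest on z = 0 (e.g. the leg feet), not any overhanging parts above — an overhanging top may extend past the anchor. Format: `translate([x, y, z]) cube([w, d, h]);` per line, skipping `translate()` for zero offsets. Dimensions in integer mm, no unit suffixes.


translate([202, 166, 0]) cube([966, 291, 178]);
translate([202, 457, 178]) cube([966, 291, 178]);
translate([202, 748, 356]) cube([966, 291, 178]);
translate([202, 1039, 534]) cube([966, 291, 178]);
translate([202, 1330, 712]) cube([966, 291, 178]);


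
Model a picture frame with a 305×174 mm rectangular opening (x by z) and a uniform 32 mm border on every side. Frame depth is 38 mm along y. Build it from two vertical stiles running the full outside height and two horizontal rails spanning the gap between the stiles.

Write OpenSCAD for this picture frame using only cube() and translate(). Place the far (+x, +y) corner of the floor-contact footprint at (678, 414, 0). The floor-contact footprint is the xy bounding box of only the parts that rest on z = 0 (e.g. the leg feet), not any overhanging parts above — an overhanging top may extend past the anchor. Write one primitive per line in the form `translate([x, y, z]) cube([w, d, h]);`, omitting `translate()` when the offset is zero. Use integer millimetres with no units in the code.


translate([309, 376, 0]) cube([32, 38, 238]);
translate([646, 376, 0]) cube([32, 38, 238]);
translate([341, 376, 0]) cube([305, 38, 32]);
translate([341, 376, 206]) cube([305, 38, 32]);


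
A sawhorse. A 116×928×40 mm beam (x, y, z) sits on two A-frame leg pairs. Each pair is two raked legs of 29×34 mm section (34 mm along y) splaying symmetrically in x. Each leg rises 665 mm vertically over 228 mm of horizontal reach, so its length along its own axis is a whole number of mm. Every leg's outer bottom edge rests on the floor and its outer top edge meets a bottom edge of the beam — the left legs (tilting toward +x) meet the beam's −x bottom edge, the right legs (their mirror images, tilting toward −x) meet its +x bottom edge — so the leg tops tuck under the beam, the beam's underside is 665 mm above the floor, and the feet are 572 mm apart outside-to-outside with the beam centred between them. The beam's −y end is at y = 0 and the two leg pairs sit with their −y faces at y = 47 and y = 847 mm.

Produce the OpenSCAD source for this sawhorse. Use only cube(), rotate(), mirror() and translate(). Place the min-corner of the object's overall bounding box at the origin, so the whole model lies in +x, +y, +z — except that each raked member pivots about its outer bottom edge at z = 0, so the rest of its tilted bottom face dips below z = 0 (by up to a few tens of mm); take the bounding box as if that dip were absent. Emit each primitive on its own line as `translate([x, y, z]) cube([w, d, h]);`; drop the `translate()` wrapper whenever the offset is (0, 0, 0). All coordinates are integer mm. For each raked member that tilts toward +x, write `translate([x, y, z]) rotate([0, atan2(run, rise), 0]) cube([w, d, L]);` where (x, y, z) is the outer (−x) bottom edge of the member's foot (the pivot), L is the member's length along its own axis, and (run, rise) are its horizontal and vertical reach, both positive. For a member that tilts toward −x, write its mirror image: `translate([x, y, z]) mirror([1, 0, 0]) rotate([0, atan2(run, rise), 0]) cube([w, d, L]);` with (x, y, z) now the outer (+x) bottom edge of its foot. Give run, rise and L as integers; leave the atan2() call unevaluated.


translate([228, 0, 665]) cube([116, 928, 40]);
translate([0, 47, 0]) rotate([0, atan2(228, 665), 0]) cube([29, 34, 703]);
translate([572, 47, 0]) mirror([1, 0, 0]) rotate([0, atan2(228, 665), 0]) cube([29, 34, 703]);
translate([0, 847, 0]) rotate([0, atan2(228, 665), 0]) cube([29, 34, 703]);
translate([572, 847, 0]) mirror([1, 0, 0]) rotate([0, atan2(228, 665), 0]) cube([29, 34, 703]);


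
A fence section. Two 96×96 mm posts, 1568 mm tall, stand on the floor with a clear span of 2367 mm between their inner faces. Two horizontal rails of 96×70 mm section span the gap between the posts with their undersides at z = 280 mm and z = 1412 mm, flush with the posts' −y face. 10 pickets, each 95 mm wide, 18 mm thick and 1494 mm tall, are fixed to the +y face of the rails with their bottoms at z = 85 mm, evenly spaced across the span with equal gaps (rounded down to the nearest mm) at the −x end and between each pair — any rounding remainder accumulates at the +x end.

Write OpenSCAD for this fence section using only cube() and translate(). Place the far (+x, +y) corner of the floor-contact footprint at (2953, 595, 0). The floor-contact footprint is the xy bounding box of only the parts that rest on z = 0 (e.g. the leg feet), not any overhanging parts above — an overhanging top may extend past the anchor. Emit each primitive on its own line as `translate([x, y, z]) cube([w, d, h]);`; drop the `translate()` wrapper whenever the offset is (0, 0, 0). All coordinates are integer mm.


translate([394, 499, 0]) cube([96, 96, 1568]);
translate([2857, 499, 0]) cube([96, 96, 1568]);
translate([490, 499, 280]) cube([2367, 96, 70]);
translate([490, 499, 1412]) cube([2367, 96, 70]);
translate([618, 595, 85]) cube([95, 18, 1494]);
translate([841, 595, 85]) cube([95, 18, 1494]);
translate([1064, 595, 85]) cube([95, 18, 1494]);
translate([1287, 595, 85]) cube([95, 18, 1494]);
translate([1510, 595, 85]) cube([95, 18, 1494]);
translate([1733, 595, 85]) cube([95, 18, 1494]);
translate([1956, 595, 85]) cube([95, 18, 1494]);
translate([2179, 595, 85]) cube([95, 18, 1494]);
translate([2402, 595, 85]) cube([95, 18, 1494]);
translate([2625, 595, 85]) cube([95, 18, 1494]);


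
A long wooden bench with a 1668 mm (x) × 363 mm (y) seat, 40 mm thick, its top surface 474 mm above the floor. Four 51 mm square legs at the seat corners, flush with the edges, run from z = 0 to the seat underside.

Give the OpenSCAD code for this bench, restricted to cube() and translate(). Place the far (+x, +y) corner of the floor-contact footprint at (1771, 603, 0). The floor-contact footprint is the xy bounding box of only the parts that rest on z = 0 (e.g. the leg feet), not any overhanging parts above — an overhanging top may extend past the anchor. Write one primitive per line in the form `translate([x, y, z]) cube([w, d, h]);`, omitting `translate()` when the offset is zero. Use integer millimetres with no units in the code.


translate([103, 240, 434]) cube([1668, 363, 40]);
translate([103, 240, 0]) cube([51, 51, 434]);
translate([103, 552, 0]) cube([51, 51, 434]);
translate([1720, 240, 0]) cube([51, 51, 434]);
translate([1720, 552, 0]) cube([51, 51, 434]);


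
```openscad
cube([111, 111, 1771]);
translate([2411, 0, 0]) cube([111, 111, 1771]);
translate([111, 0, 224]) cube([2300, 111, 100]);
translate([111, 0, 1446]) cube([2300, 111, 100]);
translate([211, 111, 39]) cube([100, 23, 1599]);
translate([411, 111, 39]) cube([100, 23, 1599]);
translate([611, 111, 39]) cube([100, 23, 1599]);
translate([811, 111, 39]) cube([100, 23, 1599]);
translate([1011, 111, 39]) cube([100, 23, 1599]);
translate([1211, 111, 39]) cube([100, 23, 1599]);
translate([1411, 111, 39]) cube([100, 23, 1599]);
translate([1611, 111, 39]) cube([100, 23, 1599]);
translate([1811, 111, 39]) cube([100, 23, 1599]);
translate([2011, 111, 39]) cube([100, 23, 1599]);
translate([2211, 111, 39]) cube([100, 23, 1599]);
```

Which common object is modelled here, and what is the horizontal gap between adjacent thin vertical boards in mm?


A fence section. The picket gap is 100 mm.

Two posts, two rails, 11 pickets — a fence section. Span 2300 mm holds 11 pickets of 100 mm with 12 equal gaps: ⌊(2300 − 11·100) / 12⌋ = 100 mm.


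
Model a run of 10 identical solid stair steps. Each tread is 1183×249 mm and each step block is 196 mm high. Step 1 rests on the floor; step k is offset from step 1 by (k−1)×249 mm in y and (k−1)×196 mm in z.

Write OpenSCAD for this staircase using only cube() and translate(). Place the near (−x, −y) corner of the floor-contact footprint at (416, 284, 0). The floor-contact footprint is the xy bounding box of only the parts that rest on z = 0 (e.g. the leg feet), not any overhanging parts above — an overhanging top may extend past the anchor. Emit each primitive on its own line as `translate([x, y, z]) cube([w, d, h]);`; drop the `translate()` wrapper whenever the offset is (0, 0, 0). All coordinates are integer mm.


translate([416, 284, 0]) cube([1183, 249, 196]);
translate([416, 533, 196]) cube([1183, 249, 196]);
translate([416, 782, 392]) cube([1183, 249, 196]);
translate([416, 1031, 588]) cube([1183, 249, 196]);
translate([416, 1280, 784]) cube([1183, 249, 196]);
translate([416, 1529, 980]) cube([1183, 249, 196]);
translate([416, 1778, 1176]) cube([1183, 249, 196]);
translate([416, 2027, 1372]) cube([1183, 249, 196]);
translate([416, 2276, 1568]) cube([1183, 249, 196]);
translate([416, 2525, 1764]) cube([1183, 249, 196]);


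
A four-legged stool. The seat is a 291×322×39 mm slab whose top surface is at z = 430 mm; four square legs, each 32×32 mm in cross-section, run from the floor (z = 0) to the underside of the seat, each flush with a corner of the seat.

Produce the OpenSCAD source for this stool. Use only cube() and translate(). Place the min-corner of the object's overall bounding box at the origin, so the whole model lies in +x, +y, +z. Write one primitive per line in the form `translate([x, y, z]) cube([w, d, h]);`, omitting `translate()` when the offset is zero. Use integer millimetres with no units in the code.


// leg_h = 430 - 39 = 391
translate([0, 0, 391]) cube([291, 322, 39]);
cube([32, 32, 391]);
translate([259, 0, 0]) cube([32, 32, 391]);
translate([0, 290, 0]) cube([32, 32, 391]);
translate([259, 290, 0]) cube([32, 32, 391]);


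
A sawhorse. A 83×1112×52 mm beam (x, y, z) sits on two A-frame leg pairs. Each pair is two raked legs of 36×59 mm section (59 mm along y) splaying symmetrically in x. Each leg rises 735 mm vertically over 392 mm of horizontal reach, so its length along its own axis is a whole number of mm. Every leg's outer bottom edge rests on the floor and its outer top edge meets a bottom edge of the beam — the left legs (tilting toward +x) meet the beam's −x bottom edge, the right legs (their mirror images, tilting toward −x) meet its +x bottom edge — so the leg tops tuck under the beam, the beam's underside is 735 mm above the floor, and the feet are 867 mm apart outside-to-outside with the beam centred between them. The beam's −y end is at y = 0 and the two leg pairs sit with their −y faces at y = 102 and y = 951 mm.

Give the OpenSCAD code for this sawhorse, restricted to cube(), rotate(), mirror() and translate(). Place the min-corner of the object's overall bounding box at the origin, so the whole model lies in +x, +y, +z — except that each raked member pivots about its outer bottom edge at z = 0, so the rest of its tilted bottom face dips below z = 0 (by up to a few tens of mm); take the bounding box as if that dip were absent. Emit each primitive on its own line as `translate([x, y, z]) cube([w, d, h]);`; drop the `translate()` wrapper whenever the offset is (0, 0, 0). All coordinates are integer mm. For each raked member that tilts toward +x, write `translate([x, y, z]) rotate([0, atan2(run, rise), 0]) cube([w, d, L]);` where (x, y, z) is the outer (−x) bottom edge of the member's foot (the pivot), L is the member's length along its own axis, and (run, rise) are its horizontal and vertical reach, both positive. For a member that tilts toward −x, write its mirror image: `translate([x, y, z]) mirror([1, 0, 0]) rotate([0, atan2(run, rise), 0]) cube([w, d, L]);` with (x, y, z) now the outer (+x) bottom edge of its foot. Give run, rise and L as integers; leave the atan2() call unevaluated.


// leg length = √(392² + 735²) = 833
// right-leg outer foot x = 2·392 + 83 = 867
// beam min-corner = (392, 0, 735)
translate([392, 0, 735]) cube([83, 1112, 52]);
translate([0, 102, 0]) rotate([0, atan2(392, 735), 0]) cube([36, 59, 833]);
translate([867, 102, 0]) mirror([1, 0, 0]) rotate([0, atan2(392, 735), 0]) cube([36, 59, 833]);
translate([0, 951, 0]) rotate([0, atan2(392, 735), 0]) cube([36, 59, 833]);
translate([867, 951, 0]) mirror([1, 0, 0]) rotate([0, atan2(392, 735), 0]) cube([36, 59, 833]);


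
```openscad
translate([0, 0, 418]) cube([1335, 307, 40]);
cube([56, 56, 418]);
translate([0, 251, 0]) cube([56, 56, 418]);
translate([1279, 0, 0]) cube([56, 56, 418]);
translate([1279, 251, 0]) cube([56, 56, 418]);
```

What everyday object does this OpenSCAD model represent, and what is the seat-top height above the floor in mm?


A bench. The seat-top height is 458 mm.

A long slab on four corner posts — a bench. The slab sits at z = 418 with thickness 40, so the top is 418 + 40 = 458 mm.


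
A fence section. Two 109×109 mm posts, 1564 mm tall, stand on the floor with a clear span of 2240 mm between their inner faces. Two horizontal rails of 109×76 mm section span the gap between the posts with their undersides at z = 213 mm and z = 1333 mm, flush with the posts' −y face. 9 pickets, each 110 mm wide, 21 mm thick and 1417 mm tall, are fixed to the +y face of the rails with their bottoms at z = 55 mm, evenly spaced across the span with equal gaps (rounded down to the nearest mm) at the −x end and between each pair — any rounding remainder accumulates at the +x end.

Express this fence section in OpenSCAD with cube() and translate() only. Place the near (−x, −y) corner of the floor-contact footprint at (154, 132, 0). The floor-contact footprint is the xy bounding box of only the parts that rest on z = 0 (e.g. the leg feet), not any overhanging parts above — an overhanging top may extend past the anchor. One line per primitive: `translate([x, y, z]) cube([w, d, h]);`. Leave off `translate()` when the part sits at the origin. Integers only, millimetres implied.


translate([154, 132, 0]) cube([109, 109, 1564]);
translate([2503, 132, 0]) cube([109, 109, 1564]);
translate([263, 132, 213]) cube([2240, 109, 76]);
translate([263, 132, 1333]) cube([2240, 109, 76]);
translate([388, 241, 55]) cube([110, 21, 1417]);
translate([623, 241, 55]) cube([110, 21, 1417]);
translate([858, 241, 55]) cube([110, 21, 1417]);
translate([1093, 241, 55]) cube([110, 21, 1417]);
translate([1328, 241, 55]) cube([110, 21, 1417]);
translate([1563, 241, 55]) cube([110, 21, 1417]);
translate([1798, 241, 55]) cube([110, 21, 1417]);
translate([2033, 241, 55]) cube([110, 21, 1417]);
translate([2268, 241, 55]) cube([110, 21, 1417]);


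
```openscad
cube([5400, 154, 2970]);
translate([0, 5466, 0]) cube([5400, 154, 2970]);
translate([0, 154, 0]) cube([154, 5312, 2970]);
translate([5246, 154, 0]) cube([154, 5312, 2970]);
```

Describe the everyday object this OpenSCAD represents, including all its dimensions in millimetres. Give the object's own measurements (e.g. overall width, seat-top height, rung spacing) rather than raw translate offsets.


The wall frame of a small rectangular building: four walls, each 2970 mm tall and 154 mm thick, enclosing a footprint 5400 mm (x) by 5620 mm (y) outside-to-outside, with no floor or roof. The front and back walls (the −y and +y sides) span the full width; the two side walls fit between them.


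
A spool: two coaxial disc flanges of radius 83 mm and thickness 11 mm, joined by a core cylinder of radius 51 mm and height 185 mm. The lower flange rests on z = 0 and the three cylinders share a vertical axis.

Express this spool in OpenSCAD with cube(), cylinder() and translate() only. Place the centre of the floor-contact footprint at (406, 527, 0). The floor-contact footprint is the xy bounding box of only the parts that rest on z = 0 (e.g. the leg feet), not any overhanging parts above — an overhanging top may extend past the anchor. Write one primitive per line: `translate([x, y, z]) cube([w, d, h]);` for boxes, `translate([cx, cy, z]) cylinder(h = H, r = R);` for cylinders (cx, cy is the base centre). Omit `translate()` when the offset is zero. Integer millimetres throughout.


translate([406, 527, 0]) cylinder(h = 11, r = 83);
translate([406, 527, 11]) cylinder(h = 185, r = 51);
translate([406, 527, 196]) cylinder(h = 11, r = 83);


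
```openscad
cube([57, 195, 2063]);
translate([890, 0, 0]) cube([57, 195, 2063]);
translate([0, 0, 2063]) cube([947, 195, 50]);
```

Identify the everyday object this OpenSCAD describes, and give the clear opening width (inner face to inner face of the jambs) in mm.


A door frame. The clear opening width is 833 mm.

Two 2063 mm tall posts with a header on top — a door frame. The left jamb is 57 mm wide at x = 0; the right jamb starts at x = 890. The clear opening is 890 − 57 = 833 mm.


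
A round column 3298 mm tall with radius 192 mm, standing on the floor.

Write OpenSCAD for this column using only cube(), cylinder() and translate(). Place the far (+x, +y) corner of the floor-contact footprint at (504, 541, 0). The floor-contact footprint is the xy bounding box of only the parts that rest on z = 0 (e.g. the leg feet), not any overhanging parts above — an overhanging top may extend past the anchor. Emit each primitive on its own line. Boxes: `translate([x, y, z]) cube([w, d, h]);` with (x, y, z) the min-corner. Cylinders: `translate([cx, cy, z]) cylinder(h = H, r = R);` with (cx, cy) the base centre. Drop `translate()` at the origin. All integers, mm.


translate([312, 349, 0]) cylinder(h = 3298, r = 192);
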